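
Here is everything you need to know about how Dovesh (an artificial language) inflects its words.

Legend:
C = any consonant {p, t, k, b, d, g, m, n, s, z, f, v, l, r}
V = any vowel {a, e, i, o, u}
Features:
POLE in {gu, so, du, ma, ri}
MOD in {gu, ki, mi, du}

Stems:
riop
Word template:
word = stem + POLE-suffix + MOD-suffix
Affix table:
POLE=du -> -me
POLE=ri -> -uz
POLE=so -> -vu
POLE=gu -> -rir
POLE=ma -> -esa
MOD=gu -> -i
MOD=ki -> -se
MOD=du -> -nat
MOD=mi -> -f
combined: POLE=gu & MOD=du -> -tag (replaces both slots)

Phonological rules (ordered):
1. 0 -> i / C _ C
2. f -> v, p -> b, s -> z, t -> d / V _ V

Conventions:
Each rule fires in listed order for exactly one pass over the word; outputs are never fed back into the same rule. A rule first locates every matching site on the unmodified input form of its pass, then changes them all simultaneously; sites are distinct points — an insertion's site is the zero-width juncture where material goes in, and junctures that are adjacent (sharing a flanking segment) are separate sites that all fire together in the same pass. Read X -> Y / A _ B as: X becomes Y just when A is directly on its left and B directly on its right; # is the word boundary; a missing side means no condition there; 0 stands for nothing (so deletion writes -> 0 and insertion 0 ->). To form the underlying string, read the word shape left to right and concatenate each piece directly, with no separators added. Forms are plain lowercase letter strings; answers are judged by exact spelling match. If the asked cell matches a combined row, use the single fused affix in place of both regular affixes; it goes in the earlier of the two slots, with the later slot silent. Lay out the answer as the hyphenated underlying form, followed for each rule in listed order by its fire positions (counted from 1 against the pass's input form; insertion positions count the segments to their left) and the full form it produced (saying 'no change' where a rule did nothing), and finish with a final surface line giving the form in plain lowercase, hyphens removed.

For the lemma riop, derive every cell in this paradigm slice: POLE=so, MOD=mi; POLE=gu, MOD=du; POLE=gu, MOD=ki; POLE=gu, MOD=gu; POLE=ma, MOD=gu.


cell POLE=so, MOD=mi:
underlying: riop-vu-f
1. 0 -> i / C _ C: inserts after position(s) 4: riopivuf
2. f -> v, p -> b, s -> z, t -> d / V _ V: fires at position(s) 4: riobivuf
surface: riobivuf

cell POLE=gu, MOD=du:
underlying: riop-tag
1. 0 -> i / C _ C: inserts after position(s) 4: riopitag
2. f -> v, p -> b, s -> z, t -> d / V _ V: fires at position(s) 4, 6: riobidag
surface: riobidag

cell POLE=gu, MOD=ki:
underlying: riop-rir-se
1. 0 -> i / C _ C: inserts after position(s) 4, 7: riopiririse
2. f -> v, p -> b, s -> z, t -> d / V _ V: fires at position(s) 4, 10: riobiririze
surface: riobiririze

cell POLE=gu, MOD=gu:
underlying: riop-rir-i
1. 0 -> i / C _ C: inserts after position(s) 4: riopiriri
2. f -> v, p -> b, s -> z, t -> d / V _ V: fires at position(s) 4: riobiriri
surface: riobiriri

cell POLE=ma, MOD=gu:
underlying: riop-esa-i
1. 0 -> i / C _ C: no change
2. f -> v, p -> b, s -> z, t -> d / V _ V: fires at position(s) 4, 6: riobezai
surface: riobezai


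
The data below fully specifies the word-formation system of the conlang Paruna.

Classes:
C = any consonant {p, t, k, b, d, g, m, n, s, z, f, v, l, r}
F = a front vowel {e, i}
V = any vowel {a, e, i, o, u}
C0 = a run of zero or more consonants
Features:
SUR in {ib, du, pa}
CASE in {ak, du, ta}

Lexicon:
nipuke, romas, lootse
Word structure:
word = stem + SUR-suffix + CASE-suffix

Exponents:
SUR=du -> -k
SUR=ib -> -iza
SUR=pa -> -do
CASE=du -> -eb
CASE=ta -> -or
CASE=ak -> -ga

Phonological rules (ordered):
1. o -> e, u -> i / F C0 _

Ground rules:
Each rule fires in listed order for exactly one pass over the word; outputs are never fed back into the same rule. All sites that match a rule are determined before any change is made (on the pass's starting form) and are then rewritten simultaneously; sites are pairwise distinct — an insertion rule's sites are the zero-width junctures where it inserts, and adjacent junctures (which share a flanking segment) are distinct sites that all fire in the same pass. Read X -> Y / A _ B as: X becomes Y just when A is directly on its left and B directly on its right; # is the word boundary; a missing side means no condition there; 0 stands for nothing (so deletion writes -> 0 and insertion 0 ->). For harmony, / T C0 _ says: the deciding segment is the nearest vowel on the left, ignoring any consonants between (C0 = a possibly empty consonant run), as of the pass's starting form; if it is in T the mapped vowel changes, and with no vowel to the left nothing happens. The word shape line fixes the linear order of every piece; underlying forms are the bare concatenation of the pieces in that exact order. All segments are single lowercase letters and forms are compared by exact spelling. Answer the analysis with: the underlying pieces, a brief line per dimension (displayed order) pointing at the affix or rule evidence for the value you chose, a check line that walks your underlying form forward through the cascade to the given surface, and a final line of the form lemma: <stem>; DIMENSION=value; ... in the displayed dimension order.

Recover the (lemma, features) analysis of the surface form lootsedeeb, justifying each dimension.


underlying: lootse-do-eb
SUR=pa - signalled by the affix -do
CASE=du - signalled by the affix -eb
check: lootsedoeb -> lootsedeeb
lemma: lootse; SUR=pa; CASE=du


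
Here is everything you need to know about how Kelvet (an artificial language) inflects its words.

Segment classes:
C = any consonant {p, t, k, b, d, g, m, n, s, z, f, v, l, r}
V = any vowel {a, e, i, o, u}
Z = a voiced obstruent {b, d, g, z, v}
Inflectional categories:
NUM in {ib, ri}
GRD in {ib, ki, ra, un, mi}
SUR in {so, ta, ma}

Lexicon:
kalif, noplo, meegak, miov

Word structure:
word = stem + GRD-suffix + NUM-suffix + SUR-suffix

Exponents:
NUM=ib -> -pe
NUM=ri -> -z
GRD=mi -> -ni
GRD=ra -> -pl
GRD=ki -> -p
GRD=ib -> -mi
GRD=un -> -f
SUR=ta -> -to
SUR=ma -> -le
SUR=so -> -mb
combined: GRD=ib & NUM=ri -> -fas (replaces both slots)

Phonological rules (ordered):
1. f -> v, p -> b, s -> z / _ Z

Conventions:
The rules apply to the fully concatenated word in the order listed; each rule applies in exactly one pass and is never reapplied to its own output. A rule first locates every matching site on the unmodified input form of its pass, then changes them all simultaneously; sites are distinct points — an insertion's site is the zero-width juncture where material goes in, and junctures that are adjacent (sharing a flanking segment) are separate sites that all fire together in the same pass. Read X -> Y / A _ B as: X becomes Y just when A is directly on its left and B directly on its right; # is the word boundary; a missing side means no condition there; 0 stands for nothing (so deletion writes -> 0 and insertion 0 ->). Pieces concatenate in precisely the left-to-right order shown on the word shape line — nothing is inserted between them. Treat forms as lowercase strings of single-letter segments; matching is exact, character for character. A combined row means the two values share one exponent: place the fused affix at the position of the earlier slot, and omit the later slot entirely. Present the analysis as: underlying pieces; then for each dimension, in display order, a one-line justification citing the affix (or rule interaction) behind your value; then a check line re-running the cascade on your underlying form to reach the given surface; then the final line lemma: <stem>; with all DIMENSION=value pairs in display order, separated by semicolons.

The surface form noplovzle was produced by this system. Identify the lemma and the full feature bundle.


underlying: noplo-f-z-le
NUM=ri - signalled by the affix -z
GRD=un - signalled by the affix -f
SUR=ma - signalled by the affix -le
check: noplofzle -> noplovzle
lemma: noplo; NUM=ri; GRD=un; SUR=ma


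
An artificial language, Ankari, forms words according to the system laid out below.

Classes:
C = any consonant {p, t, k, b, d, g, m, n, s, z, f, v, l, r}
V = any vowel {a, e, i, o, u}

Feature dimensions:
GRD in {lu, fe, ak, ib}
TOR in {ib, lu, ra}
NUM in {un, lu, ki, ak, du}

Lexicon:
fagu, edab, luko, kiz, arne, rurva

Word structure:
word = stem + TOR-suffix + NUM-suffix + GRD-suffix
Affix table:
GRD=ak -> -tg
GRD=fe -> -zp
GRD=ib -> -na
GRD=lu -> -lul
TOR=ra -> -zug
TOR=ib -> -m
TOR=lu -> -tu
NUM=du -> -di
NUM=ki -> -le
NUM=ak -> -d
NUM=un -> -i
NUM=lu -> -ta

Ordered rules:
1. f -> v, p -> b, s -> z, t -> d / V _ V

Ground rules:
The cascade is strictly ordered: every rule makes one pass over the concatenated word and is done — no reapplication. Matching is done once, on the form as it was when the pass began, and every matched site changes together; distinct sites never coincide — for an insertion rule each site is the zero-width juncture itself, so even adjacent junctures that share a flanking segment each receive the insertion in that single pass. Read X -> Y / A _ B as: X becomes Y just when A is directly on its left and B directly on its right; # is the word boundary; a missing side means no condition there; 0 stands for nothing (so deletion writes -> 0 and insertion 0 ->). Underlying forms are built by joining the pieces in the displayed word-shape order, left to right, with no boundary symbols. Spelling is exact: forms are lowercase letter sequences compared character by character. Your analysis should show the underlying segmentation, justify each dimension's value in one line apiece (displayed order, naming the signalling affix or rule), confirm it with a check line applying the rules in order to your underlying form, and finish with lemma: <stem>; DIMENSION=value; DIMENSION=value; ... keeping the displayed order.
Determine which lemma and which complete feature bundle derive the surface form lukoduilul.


underlying: luko-tu-i-lul
GRD=lu - signalled by the affix -lul
TOR=lu - signalled by the affix -tu
NUM=un - signalled by the affix -i
check: lukotuilul -> lukoduilul
lemma: luko; GRD=lu; TOR=lu; NUM=un


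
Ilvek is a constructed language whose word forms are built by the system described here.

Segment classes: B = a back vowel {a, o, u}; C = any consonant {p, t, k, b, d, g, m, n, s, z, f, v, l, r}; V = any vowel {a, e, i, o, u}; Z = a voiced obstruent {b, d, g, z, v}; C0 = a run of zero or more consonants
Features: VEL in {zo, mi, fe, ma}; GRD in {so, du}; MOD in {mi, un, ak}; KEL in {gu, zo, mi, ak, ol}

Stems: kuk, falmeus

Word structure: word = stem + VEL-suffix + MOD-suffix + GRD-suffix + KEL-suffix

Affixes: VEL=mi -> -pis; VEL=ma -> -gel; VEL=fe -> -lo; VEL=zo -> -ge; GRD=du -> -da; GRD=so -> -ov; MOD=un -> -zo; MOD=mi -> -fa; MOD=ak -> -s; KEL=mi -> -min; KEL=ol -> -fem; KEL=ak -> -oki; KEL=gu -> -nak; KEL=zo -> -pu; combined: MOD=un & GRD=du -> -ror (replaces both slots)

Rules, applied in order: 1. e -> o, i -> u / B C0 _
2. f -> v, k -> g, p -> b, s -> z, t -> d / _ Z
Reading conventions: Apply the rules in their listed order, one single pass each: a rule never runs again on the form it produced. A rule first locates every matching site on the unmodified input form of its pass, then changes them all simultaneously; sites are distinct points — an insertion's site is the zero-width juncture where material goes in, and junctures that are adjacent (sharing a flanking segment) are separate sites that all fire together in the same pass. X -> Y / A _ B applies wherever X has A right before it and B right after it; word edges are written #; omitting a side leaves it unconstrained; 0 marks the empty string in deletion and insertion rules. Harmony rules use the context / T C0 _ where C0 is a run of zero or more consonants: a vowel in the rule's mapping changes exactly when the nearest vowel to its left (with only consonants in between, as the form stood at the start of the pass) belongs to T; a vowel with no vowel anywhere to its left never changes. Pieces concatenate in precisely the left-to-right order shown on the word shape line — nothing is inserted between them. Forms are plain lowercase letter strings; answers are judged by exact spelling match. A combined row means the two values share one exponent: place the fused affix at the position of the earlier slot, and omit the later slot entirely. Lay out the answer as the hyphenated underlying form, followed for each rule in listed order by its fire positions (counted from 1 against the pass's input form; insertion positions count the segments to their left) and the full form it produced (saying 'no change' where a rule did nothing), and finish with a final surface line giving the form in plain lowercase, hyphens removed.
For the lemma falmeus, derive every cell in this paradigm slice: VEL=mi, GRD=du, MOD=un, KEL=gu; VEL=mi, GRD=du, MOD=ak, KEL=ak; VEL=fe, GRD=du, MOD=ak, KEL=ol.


cell VEL=mi, GRD=du, MOD=un, KEL=gu:
underlying: falmeus-pis-ror-nak
1. e -> o, i -> u / B C0 _: fires at position(s) 5, 9: falmouspusrornak
2. f -> v, k -> g, p -> b, s -> z, t -> d / _ Z: no change
surface: falmouspusrornak

cell VEL=mi, GRD=du, MOD=ak, KEL=ak:
underlying: falmeus-pis-s-da-oki
1. e -> o, i -> u / B C0 _: fires at position(s) 5, 9, 16: falmouspussdaoku
2. f -> v, k -> g, p -> b, s -> z, t -> d / _ Z: fires at position(s) 11: falmouspuszdaoku
surface: falmouspuszdaoku

cell VEL=fe, GRD=du, MOD=ak, KEL=ol:
underlying: falmeus-lo-s-da-fem
1. e -> o, i -> u / B C0 _: fires at position(s) 5, 14: falmouslosdafom
2. f -> v, k -> g, p -> b, s -> z, t -> d / _ Z: fires at position(s) 10: falmouslozdafom
surface: falmouslozdafom


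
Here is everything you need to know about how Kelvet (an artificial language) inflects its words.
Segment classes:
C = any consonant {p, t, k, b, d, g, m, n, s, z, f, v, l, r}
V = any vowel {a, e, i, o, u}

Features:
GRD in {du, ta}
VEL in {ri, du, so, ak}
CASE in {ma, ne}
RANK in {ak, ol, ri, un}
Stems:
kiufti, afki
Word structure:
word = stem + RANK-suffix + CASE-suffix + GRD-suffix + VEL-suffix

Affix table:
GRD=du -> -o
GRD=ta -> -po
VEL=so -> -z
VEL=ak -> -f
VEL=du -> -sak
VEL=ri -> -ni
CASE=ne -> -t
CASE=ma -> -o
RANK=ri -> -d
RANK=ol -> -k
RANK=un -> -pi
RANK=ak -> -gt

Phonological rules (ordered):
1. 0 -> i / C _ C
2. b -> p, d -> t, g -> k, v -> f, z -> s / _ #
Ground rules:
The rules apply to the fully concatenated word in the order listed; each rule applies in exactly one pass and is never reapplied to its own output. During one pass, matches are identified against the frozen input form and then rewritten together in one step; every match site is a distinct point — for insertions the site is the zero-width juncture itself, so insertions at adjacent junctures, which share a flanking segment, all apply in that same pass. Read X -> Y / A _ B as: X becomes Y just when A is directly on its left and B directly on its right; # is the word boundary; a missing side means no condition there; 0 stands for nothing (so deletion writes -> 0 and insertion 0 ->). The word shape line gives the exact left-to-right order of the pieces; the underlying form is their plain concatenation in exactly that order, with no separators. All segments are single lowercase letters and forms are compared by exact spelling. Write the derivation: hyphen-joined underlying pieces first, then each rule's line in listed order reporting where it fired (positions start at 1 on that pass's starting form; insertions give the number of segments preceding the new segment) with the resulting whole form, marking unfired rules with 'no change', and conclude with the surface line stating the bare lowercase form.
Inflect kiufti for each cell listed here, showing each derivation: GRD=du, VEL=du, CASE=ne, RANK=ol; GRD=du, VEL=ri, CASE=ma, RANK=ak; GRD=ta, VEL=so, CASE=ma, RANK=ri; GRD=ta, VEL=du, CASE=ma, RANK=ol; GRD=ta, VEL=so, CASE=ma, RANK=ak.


cell GRD=du, VEL=du, CASE=ne, RANK=ol:
underlying: kiufti-k-t-o-sak
1. 0 -> i / C _ C: inserts after position(s) 4, 7: kiufitikitosak
2. b -> p, d -> t, g -> k, v -> f, z -> s / _ #: no change
surface: kiufitikitosak

cell GRD=du, VEL=ri, CASE=ma, RANK=ak:
underlying: kiufti-gt-o-o-ni
1. 0 -> i / C _ C: inserts after position(s) 4, 7: kiufitigitooni
2. b -> p, d -> t, g -> k, v -> f, z -> s / _ #: no change
surface: kiufitigitooni

cell GRD=ta, VEL=so, CASE=ma, RANK=ri:
underlying: kiufti-d-o-po-z
1. 0 -> i / C _ C: inserts after position(s) 4: kiufitidopoz
2. b -> p, d -> t, g -> k, v -> f, z -> s / _ #: fires at position(s) 12: kiufitidopos
surface: kiufitidopos

cell GRD=ta, VEL=du, CASE=ma, RANK=ol:
underlying: kiufti-k-o-po-sak
1. 0 -> i / C _ C: inserts after position(s) 4: kiufitikoposak
2. b -> p, d -> t, g -> k, v -> f, z -> s / _ #: no change
surface: kiufitikoposak

cell GRD=ta, VEL=so, CASE=ma, RANK=ak:
underlying: kiufti-gt-o-po-z
1. 0 -> i / C _ C: inserts after position(s) 4, 7: kiufitigitopoz
2. b -> p, d -> t, g -> k, v -> f, z -> s / _ #: fires at position(s) 14: kiufitigitopos
surface: kiufitigitopos


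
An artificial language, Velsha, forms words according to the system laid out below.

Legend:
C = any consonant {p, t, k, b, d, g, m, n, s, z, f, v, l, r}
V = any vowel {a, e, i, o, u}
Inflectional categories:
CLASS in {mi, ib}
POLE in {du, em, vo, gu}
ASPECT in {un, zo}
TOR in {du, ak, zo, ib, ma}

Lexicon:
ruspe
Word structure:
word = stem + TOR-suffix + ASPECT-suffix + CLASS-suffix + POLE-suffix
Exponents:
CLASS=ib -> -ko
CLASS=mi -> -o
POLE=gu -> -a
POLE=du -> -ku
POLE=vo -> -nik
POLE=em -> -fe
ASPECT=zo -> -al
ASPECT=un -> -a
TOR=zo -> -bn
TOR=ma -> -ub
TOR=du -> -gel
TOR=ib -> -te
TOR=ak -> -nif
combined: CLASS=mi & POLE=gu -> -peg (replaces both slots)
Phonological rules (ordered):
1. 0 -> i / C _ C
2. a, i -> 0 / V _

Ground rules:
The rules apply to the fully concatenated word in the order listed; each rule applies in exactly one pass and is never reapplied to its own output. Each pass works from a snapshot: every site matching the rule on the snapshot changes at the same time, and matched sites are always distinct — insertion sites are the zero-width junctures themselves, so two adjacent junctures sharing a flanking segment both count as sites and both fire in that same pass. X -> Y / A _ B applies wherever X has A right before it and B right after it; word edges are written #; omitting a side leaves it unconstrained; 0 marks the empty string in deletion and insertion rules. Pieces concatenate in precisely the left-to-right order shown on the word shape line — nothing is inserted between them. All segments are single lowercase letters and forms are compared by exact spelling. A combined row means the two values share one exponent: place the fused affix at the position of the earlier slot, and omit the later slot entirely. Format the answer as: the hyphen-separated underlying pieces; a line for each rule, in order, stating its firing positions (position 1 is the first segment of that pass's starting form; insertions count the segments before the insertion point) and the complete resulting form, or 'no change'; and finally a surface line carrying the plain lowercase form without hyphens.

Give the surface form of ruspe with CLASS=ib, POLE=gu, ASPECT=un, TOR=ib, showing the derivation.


underlying: ruspe-te-a-ko-a
1. 0 -> i / C _ C: inserts after position(s) 3: rusipeteakoa
2. a, i -> 0 / V _: fires at position(s) 9, 12: rusipeteko
surface: rusipeteko


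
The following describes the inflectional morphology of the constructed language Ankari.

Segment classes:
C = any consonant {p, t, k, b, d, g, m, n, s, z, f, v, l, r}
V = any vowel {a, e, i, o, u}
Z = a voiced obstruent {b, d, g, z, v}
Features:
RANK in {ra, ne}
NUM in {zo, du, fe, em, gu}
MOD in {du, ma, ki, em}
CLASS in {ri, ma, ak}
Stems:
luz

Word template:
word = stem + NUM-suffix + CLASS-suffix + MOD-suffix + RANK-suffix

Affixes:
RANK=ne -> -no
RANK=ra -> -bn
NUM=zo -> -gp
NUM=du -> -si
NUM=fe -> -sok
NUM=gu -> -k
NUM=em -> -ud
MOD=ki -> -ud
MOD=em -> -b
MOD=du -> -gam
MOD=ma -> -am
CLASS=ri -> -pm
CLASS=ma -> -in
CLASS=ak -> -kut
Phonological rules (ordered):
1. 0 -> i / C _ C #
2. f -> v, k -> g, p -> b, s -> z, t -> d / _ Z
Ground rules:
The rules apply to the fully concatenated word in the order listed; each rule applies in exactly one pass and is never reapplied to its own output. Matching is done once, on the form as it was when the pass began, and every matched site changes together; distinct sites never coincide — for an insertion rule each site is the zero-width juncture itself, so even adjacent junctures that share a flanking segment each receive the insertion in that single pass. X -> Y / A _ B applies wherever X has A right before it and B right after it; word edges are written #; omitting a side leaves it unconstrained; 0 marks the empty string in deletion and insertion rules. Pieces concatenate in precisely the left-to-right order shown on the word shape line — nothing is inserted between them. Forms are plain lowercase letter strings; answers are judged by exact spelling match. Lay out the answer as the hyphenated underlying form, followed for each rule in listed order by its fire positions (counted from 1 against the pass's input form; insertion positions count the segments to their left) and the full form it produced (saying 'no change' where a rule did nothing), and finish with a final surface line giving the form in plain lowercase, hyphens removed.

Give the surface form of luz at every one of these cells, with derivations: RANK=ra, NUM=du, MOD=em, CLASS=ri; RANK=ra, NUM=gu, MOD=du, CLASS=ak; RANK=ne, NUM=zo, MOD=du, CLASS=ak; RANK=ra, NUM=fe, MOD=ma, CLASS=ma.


cell RANK=ra, NUM=du, MOD=em, CLASS=ri:
underlying: luz-si-pm-b-bn
1. 0 -> i / C _ C #: inserts after position(s) 9: luzsipmbbin
2. f -> v, k -> g, p -> b, s -> z, t -> d / _ Z: no change
surface: luzsipmbbin

cell RANK=ra, NUM=gu, MOD=du, CLASS=ak:
underlying: luz-k-kut-gam-bn
1. 0 -> i / C _ C #: inserts after position(s) 11: luzkkutgambin
2. f -> v, k -> g, p -> b, s -> z, t -> d / _ Z: fires at position(s) 7: luzkkudgambin
surface: luzkkudgambin

cell RANK=ne, NUM=zo, MOD=du, CLASS=ak:
underlying: luz-gp-kut-gam-no
1. 0 -> i / C _ C #: no change
2. f -> v, k -> g, p -> b, s -> z, t -> d / _ Z: fires at position(s) 8: luzgpkudgamno
surface: luzgpkudgamno

cell RANK=ra, NUM=fe, MOD=ma, CLASS=ma:
underlying: luz-sok-in-am-bn
1. 0 -> i / C _ C #: inserts after position(s) 11: luzsokinambin
2. f -> v, k -> g, p -> b, s -> z, t -> d / _ Z: no change
surface: luzsokinambin


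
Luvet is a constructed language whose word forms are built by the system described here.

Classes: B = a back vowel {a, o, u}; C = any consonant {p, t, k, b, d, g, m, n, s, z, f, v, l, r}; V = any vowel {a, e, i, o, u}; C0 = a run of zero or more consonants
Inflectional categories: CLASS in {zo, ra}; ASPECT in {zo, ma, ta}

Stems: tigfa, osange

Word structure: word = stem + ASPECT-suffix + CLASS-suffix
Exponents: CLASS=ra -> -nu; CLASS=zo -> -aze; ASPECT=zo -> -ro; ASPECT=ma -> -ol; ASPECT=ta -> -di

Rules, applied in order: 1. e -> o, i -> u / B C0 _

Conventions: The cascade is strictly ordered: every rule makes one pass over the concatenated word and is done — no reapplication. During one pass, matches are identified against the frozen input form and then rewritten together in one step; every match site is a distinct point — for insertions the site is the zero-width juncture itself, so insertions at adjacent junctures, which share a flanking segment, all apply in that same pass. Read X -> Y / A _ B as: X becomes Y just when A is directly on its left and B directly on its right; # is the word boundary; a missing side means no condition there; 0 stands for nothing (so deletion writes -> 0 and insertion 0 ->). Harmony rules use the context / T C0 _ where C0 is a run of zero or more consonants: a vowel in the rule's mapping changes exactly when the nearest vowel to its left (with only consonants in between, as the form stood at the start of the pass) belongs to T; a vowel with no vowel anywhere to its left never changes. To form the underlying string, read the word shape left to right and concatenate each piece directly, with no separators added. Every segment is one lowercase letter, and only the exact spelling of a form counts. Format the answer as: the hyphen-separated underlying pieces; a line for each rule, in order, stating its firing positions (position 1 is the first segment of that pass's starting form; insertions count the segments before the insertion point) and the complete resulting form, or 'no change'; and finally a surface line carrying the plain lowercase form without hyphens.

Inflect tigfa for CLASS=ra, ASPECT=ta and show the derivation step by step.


underlying: tigfa-di-nu
1. e -> o, i -> u / B C0 _: fires at position(s) 7: tigfadunu
surface: tigfadunu


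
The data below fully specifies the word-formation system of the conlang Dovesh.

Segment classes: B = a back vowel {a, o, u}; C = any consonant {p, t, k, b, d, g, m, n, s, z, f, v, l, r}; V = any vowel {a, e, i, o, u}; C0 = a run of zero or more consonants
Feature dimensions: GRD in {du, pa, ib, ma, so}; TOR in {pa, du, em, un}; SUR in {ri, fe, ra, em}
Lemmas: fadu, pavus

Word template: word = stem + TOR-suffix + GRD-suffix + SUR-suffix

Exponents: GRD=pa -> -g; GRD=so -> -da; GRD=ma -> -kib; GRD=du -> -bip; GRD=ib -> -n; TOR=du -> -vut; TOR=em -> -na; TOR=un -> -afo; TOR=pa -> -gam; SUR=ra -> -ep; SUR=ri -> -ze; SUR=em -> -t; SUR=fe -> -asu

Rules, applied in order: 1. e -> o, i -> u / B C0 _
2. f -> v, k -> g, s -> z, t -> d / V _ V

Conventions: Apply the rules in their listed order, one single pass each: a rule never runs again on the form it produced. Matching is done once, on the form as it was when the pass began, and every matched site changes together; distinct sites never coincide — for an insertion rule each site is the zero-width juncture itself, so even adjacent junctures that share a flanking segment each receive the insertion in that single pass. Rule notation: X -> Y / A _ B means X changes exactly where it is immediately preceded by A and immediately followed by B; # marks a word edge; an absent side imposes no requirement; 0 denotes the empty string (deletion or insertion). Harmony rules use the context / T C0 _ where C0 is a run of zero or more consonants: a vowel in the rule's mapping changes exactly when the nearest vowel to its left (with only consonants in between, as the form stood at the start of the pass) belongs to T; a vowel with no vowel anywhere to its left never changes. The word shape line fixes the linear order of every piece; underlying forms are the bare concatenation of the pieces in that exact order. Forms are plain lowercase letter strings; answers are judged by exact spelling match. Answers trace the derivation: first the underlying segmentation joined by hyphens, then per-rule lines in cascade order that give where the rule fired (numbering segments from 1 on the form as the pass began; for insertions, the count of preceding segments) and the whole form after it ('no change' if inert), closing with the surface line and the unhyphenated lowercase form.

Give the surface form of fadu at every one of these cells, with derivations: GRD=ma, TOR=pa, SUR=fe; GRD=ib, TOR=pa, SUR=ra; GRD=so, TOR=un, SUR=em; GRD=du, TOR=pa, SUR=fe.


cell GRD=ma, TOR=pa, SUR=fe:
underlying: fadu-gam-kib-asu
1. e -> o, i -> u / B C0 _: fires at position(s) 9: fadugamkubasu
2. f -> v, k -> g, s -> z, t -> d / V _ V: fires at position(s) 12: fadugamkubazu
surface: fadugamkubazu

cell GRD=ib, TOR=pa, SUR=ra:
underlying: fadu-gam-n-ep
1. e -> o, i -> u / B C0 _: fires at position(s) 9: fadugamnop
2. f -> v, k -> g, s -> z, t -> d / V _ V: no change
surface: fadugamnop

cell GRD=so, TOR=un, SUR=em:
underlying: fadu-afo-da-t
1. e -> o, i -> u / B C0 _: no change
2. f -> v, k -> g, s -> z, t -> d / V _ V: fires at position(s) 6: faduavodat
surface: faduavodat

cell GRD=du, TOR=pa, SUR=fe:
underlying: fadu-gam-bip-asu
1. e -> o, i -> u / B C0 _: fires at position(s) 9: fadugambupasu
2. f -> v, k -> g, s -> z, t -> d / V _ V: fires at position(s) 12: fadugambupazu
surface: fadugambupazu


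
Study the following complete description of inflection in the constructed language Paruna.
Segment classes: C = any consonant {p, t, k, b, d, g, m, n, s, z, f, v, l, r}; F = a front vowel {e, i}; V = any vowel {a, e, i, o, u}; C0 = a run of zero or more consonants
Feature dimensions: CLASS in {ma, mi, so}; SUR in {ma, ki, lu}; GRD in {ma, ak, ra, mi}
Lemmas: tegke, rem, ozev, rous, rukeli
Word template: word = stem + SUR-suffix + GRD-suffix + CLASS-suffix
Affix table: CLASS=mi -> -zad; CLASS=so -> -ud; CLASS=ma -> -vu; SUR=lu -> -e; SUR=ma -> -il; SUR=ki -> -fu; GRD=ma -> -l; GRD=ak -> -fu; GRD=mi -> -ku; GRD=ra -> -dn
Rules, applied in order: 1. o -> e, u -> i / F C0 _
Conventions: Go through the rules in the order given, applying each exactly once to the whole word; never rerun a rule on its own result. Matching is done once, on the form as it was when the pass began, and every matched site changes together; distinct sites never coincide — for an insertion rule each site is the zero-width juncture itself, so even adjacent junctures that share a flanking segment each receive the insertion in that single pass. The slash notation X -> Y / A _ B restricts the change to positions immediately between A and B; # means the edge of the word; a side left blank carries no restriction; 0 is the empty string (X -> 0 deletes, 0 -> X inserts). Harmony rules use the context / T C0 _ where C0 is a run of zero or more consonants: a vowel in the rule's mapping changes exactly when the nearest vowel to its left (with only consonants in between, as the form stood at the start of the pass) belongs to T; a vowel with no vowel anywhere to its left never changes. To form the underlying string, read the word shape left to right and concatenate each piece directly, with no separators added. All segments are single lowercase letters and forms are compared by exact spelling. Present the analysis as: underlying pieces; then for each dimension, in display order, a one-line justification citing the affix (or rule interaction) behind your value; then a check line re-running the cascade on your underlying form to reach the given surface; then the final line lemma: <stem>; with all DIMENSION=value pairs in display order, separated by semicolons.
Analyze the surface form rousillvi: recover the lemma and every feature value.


underlying: rous-il-l-vu
CLASS=ma - signalled by the affix -vu
SUR=ma - signalled by the affix -il
GRD=ma - signalled by the affix -l
check: rousillvu -> rousillvi
lemma: rous; CLASS=ma; SUR=ma; GRD=ma


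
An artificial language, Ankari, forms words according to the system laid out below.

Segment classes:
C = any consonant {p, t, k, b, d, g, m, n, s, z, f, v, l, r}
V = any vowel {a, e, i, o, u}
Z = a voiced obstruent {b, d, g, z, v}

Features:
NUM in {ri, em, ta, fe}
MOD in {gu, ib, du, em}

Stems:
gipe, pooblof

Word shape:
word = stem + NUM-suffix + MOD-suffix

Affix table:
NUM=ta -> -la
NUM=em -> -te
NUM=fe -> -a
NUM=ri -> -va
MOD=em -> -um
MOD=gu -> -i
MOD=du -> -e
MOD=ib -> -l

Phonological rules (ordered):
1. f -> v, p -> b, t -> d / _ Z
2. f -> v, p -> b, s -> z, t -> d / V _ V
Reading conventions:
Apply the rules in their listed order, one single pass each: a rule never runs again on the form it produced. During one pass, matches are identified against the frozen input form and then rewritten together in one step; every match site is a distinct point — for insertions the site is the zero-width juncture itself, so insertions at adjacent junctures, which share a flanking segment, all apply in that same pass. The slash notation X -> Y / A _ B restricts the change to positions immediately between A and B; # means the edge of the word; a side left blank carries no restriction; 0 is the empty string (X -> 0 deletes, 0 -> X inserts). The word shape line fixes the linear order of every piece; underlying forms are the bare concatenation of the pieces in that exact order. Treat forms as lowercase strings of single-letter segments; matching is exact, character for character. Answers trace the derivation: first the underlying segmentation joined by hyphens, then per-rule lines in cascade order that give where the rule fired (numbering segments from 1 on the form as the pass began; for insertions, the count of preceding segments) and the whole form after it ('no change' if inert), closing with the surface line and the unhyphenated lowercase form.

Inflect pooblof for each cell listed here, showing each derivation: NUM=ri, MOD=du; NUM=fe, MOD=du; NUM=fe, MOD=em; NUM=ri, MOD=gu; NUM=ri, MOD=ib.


cell NUM=ri, MOD=du:
underlying: pooblof-va-e
1. f -> v, p -> b, t -> d / _ Z: fires at position(s) 7: pooblovvae
2. f -> v, p -> b, s -> z, t -> d / V _ V: no change
surface: pooblovvae

cell NUM=fe, MOD=du:
underlying: pooblof-a-e
1. f -> v, p -> b, t -> d / _ Z: no change
2. f -> v, p -> b, s -> z, t -> d / V _ V: fires at position(s) 7: pooblovae
surface: pooblovae

cell NUM=fe, MOD=em:
underlying: pooblof-a-um
1. f -> v, p -> b, t -> d / _ Z: no change
2. f -> v, p -> b, s -> z, t -> d / V _ V: fires at position(s) 7: pooblovaum
surface: pooblovaum

cell NUM=ri, MOD=gu:
underlying: pooblof-va-i
1. f -> v, p -> b, t -> d / _ Z: fires at position(s) 7: pooblovvai
2. f -> v, p -> b, s -> z, t -> d / V _ V: no change
surface: pooblovvai

cell NUM=ri, MOD=ib:
underlying: pooblof-va-l
1. f -> v, p -> b, t -> d / _ Z: fires at position(s) 7: pooblovval
2. f -> v, p -> b, s -> z, t -> d / V _ V: no change
surface: pooblovval


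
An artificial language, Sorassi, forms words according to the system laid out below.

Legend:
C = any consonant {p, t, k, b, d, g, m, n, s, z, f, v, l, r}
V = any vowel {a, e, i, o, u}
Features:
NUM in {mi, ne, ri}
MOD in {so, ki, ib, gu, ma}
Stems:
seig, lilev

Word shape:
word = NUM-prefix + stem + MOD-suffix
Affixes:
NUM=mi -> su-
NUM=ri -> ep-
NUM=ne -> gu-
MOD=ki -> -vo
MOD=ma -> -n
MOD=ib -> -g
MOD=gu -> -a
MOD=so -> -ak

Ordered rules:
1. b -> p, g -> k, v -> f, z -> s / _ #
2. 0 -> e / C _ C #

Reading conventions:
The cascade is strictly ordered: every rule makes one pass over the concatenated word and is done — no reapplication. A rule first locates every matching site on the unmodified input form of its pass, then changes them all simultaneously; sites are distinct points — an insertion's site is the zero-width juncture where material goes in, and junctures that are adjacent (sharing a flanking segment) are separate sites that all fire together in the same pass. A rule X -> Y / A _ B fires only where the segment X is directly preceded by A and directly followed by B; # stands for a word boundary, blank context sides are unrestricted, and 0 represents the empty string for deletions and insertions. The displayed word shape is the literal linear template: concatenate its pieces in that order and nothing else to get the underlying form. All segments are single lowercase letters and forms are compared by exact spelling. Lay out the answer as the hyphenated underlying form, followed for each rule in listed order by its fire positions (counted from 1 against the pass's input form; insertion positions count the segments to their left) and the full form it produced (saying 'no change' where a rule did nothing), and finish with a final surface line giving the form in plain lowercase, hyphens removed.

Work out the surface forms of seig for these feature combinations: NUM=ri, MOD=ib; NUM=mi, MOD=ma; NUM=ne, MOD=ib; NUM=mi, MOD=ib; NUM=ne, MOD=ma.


cell NUM=ri, MOD=ib:
underlying: ep-seig-g
1. b -> p, g -> k, v -> f, z -> s / _ #: fires at position(s) 7: epseigk
2. 0 -> e / C _ C #: inserts after position(s) 6: epseigek
surface: epseigek

cell NUM=mi, MOD=ma:
underlying: su-seig-n
1. b -> p, g -> k, v -> f, z -> s / _ #: no change
2. 0 -> e / C _ C #: inserts after position(s) 6: suseigen
surface: suseigen

cell NUM=ne, MOD=ib:
underlying: gu-seig-g
1. b -> p, g -> k, v -> f, z -> s / _ #: fires at position(s) 7: guseigk
2. 0 -> e / C _ C #: inserts after position(s) 6: guseigek
surface: guseigek

cell NUM=mi, MOD=ib:
underlying: su-seig-g
1. b -> p, g -> k, v -> f, z -> s / _ #: fires at position(s) 7: suseigk
2. 0 -> e / C _ C #: inserts after position(s) 6: suseigek
surface: suseigek

cell NUM=ne, MOD=ma:
underlying: gu-seig-n
1. b -> p, g -> k, v -> f, z -> s / _ #: no change
2. 0 -> e / C _ C #: inserts after position(s) 6: guseigen
surface: guseigen


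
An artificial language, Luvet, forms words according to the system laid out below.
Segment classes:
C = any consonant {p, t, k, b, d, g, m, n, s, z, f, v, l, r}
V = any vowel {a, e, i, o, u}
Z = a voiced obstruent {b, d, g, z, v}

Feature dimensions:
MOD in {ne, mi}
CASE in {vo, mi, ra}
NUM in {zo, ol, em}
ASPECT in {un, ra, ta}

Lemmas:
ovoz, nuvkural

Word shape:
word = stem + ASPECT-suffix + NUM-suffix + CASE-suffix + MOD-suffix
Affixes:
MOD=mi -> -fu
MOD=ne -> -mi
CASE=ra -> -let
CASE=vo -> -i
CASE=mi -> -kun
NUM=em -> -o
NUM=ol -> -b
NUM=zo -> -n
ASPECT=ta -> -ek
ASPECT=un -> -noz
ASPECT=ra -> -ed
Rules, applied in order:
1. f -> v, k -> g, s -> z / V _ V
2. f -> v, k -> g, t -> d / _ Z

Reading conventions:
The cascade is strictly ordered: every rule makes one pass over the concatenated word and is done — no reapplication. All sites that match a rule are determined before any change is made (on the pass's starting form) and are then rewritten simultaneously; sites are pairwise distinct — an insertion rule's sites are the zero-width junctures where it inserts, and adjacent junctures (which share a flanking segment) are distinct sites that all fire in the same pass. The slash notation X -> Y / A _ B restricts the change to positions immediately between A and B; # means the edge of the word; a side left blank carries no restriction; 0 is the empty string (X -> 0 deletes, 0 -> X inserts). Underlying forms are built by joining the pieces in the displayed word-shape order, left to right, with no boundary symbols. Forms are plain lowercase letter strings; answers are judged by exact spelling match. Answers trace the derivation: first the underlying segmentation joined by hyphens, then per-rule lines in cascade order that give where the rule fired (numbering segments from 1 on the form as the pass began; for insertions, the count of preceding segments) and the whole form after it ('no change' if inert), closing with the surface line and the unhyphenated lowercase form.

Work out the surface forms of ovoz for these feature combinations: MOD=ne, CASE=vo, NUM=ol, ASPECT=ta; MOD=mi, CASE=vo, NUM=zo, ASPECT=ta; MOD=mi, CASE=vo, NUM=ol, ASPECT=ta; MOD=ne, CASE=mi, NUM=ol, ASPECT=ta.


cell MOD=ne, CASE=vo, NUM=ol, ASPECT=ta:
underlying: ovoz-ek-b-i-mi
1. f -> v, k -> g, s -> z / V _ V: no change
2. f -> v, k -> g, t -> d / _ Z: fires at position(s) 6: ovozegbimi
surface: ovozegbimi

cell MOD=mi, CASE=vo, NUM=zo, ASPECT=ta:
underlying: ovoz-ek-n-i-fu
1. f -> v, k -> g, s -> z / V _ V: fires at position(s) 9: ovozeknivu
2. f -> v, k -> g, t -> d / _ Z: no change
surface: ovozeknivu

cell MOD=mi, CASE=vo, NUM=ol, ASPECT=ta:
underlying: ovoz-ek-b-i-fu
1. f -> v, k -> g, s -> z / V _ V: fires at position(s) 9: ovozekbivu
2. f -> v, k -> g, t -> d / _ Z: fires at position(s) 6: ovozegbivu
surface: ovozegbivu

cell MOD=ne, CASE=mi, NUM=ol, ASPECT=ta:
underlying: ovoz-ek-b-kun-mi
1. f -> v, k -> g, s -> z / V _ V: no change
2. f -> v, k -> g, t -> d / _ Z: fires at position(s) 6: ovozegbkunmi
surface: ovozegbkunmi


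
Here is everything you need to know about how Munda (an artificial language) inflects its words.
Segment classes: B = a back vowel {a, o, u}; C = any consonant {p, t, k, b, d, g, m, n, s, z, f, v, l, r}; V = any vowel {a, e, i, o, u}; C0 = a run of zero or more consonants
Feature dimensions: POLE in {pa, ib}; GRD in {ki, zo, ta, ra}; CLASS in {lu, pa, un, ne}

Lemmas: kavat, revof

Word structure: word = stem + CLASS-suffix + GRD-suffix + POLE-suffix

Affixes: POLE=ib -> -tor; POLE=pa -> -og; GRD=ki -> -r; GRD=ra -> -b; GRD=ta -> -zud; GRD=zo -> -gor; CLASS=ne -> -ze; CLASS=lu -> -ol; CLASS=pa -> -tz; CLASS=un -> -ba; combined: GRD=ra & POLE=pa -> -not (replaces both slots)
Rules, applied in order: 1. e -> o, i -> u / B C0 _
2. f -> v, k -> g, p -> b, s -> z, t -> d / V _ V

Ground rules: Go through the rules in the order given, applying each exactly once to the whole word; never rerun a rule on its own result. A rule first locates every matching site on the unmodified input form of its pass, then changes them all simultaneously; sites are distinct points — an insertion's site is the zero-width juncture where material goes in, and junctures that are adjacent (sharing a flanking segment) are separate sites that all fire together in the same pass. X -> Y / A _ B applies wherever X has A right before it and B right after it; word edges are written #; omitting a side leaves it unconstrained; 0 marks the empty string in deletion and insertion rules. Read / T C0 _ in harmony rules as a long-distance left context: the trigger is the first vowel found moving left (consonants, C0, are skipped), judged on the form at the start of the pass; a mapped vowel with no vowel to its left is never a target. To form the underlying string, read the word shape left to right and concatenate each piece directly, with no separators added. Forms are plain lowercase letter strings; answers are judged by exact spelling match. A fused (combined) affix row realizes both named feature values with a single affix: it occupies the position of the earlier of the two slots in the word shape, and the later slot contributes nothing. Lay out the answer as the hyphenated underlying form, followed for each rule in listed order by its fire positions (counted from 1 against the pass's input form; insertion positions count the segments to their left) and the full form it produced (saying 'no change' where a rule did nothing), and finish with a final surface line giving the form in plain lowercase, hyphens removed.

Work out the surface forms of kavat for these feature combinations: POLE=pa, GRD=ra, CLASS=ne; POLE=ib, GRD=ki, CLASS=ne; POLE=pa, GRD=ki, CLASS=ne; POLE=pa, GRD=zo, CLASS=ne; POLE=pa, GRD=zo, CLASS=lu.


cell POLE=pa, GRD=ra, CLASS=ne:
underlying: kavat-ze-not
1. e -> o, i -> u / B C0 _: fires at position(s) 7: kavatzonot
2. f -> v, k -> g, p -> b, s -> z, t -> d / V _ V: no change
surface: kavatzonot

cell POLE=ib, GRD=ki, CLASS=ne:
underlying: kavat-ze-r-tor
1. e -> o, i -> u / B C0 _: fires at position(s) 7: kavatzortor
2. f -> v, k -> g, p -> b, s -> z, t -> d / V _ V: no change
surface: kavatzortor

cell POLE=pa, GRD=ki, CLASS=ne:
underlying: kavat-ze-r-og
1. e -> o, i -> u / B C0 _: fires at position(s) 7: kavatzorog
2. f -> v, k -> g, p -> b, s -> z, t -> d / V _ V: no change
surface: kavatzorog

cell POLE=pa, GRD=zo, CLASS=ne:
underlying: kavat-ze-gor-og
1. e -> o, i -> u / B C0 _: fires at position(s) 7: kavatzogorog
2. f -> v, k -> g, p -> b, s -> z, t -> d / V _ V: no change
surface: kavatzogorog

cell POLE=pa, GRD=zo, CLASS=lu:
underlying: kavat-ol-gor-og
1. e -> o, i -> u / B C0 _: no change
2. f -> v, k -> g, p -> b, s -> z, t -> d / V _ V: fires at position(s) 5: kavadolgorog
surface: kavadolgorog
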